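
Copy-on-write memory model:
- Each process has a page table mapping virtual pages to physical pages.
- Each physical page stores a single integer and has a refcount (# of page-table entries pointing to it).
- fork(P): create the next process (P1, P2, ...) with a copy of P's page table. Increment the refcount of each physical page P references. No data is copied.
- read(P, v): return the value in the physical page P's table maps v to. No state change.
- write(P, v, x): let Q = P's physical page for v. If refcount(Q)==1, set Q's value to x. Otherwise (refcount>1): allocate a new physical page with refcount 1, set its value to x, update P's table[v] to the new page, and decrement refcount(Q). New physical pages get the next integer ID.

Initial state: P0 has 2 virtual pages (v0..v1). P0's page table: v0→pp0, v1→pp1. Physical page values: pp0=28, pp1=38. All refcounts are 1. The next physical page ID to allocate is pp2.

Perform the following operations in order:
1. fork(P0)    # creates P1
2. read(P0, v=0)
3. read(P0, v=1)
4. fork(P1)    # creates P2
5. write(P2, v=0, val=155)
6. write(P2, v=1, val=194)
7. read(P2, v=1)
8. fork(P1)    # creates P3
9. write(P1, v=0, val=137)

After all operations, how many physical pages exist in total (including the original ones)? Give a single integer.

Op 1: fork(P0) -> P1. 2 ppages; refcounts: pp0:2 pp1:2
Op 2: read(P0, v0) -> 28. No state change.
Op 3: read(P0, v1) -> 38. No state change.
Op 4: fork(P1) -> P2. 2 ppages; refcounts: pp0:3 pp1:3
Op 5: write(P2, v0, 155). refcount(pp0)=3>1 -> COPY to pp2. 3 ppages; refcounts: pp0:2 pp1:3 pp2:1
Op 6: write(P2, v1, 194). refcount(pp1)=3>1 -> COPY to pp3. 4 ppages; refcounts: pp0:2 pp1:2 pp2:1 pp3:1
Op 7: read(P2, v1) -> 194. No state change.
Op 8: fork(P1) -> P3. 4 ppages; refcounts: pp0:3 pp1:3 pp2:1 pp3:1
Op 9: write(P1, v0, 137). refcount(pp0)=3>1 -> COPY to pp4. 5 ppages; refcounts: pp0:2 pp1:3 pp2:1 pp3:1 pp4:1

Answer: 5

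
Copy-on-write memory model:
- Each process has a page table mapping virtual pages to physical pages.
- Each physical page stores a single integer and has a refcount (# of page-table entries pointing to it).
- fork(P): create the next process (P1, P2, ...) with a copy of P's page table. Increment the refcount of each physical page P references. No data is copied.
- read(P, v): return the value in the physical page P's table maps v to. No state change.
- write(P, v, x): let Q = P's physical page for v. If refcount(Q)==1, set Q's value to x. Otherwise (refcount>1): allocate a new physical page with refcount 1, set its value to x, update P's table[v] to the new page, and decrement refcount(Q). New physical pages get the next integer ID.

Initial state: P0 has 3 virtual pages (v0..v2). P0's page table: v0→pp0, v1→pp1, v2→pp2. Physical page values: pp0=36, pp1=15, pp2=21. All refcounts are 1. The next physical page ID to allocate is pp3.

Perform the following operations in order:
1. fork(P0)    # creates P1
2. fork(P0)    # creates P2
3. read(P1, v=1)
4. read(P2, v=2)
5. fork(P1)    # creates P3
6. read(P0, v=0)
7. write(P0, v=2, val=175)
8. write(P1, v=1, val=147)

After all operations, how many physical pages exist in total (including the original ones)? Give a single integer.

Answer: 5

Derivation:
Op 1: fork(P0) -> P1. 3 ppages; refcounts: pp0:2 pp1:2 pp2:2
Op 2: fork(P0) -> P2. 3 ppages; refcounts: pp0:3 pp1:3 pp2:3
Op 3: read(P1, v1) -> 15. No state change.
Op 4: read(P2, v2) -> 21. No state change.
Op 5: fork(P1) -> P3. 3 ppages; refcounts: pp0:4 pp1:4 pp2:4
Op 6: read(P0, v0) -> 36. No state change.
Op 7: write(P0, v2, 175). refcount(pp2)=4>1 -> COPY to pp3. 4 ppages; refcounts: pp0:4 pp1:4 pp2:3 pp3:1
Op 8: write(P1, v1, 147). refcount(pp1)=4>1 -> COPY to pp4. 5 ppages; refcounts: pp0:4 pp1:3 pp2:3 pp3:1 pp4:1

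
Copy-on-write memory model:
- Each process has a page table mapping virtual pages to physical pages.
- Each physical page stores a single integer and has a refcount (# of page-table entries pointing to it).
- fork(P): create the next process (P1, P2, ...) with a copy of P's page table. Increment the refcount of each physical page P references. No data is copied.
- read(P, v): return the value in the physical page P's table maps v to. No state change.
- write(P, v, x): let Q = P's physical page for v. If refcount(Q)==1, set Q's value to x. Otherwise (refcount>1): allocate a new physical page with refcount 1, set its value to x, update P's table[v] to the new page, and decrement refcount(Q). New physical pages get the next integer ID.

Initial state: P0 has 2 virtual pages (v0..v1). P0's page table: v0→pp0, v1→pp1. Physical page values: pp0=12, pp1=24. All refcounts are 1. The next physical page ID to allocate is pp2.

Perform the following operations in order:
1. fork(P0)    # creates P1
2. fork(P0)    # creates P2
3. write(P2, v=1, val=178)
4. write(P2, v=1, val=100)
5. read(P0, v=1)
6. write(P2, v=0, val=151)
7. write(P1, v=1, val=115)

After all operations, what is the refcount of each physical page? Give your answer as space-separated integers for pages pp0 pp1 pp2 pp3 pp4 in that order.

Answer: 2 1 1 1 1

Derivation:
Op 1: fork(P0) -> P1. 2 ppages; refcounts: pp0:2 pp1:2
Op 2: fork(P0) -> P2. 2 ppages; refcounts: pp0:3 pp1:3
Op 3: write(P2, v1, 178). refcount(pp1)=3>1 -> COPY to pp2. 3 ppages; refcounts: pp0:3 pp1:2 pp2:1
Op 4: write(P2, v1, 100). refcount(pp2)=1 -> write in place. 3 ppages; refcounts: pp0:3 pp1:2 pp2:1
Op 5: read(P0, v1) -> 24. No state change.
Op 6: write(P2, v0, 151). refcount(pp0)=3>1 -> COPY to pp3. 4 ppages; refcounts: pp0:2 pp1:2 pp2:1 pp3:1
Op 7: write(P1, v1, 115). refcount(pp1)=2>1 -> COPY to pp4. 5 ppages; refcounts: pp0:2 pp1:1 pp2:1 pp3:1 pp4:1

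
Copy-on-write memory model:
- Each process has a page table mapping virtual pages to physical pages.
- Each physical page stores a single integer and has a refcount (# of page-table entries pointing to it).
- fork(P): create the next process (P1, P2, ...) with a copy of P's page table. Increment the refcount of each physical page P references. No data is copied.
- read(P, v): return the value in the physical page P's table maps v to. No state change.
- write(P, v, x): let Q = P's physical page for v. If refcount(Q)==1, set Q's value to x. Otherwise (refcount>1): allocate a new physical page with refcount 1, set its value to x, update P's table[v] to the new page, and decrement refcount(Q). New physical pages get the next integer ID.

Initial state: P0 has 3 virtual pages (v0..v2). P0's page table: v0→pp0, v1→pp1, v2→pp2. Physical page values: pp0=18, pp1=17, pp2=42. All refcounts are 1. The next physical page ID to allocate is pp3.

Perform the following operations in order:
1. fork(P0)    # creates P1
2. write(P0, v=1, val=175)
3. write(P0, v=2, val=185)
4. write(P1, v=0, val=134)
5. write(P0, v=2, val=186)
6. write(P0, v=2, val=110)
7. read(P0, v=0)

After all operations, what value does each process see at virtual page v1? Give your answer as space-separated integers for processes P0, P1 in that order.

Op 1: fork(P0) -> P1. 3 ppages; refcounts: pp0:2 pp1:2 pp2:2
Op 2: write(P0, v1, 175). refcount(pp1)=2>1 -> COPY to pp3. 4 ppages; refcounts: pp0:2 pp1:1 pp2:2 pp3:1
Op 3: write(P0, v2, 185). refcount(pp2)=2>1 -> COPY to pp4. 5 ppages; refcounts: pp0:2 pp1:1 pp2:1 pp3:1 pp4:1
Op 4: write(P1, v0, 134). refcount(pp0)=2>1 -> COPY to pp5. 6 ppages; refcounts: pp0:1 pp1:1 pp2:1 pp3:1 pp4:1 pp5:1
Op 5: write(P0, v2, 186). refcount(pp4)=1 -> write in place. 6 ppages; refcounts: pp0:1 pp1:1 pp2:1 pp3:1 pp4:1 pp5:1
Op 6: write(P0, v2, 110). refcount(pp4)=1 -> write in place. 6 ppages; refcounts: pp0:1 pp1:1 pp2:1 pp3:1 pp4:1 pp5:1
Op 7: read(P0, v0) -> 18. No state change.
P0: v1 -> pp3 = 175
P1: v1 -> pp1 = 17

Answer: 175 17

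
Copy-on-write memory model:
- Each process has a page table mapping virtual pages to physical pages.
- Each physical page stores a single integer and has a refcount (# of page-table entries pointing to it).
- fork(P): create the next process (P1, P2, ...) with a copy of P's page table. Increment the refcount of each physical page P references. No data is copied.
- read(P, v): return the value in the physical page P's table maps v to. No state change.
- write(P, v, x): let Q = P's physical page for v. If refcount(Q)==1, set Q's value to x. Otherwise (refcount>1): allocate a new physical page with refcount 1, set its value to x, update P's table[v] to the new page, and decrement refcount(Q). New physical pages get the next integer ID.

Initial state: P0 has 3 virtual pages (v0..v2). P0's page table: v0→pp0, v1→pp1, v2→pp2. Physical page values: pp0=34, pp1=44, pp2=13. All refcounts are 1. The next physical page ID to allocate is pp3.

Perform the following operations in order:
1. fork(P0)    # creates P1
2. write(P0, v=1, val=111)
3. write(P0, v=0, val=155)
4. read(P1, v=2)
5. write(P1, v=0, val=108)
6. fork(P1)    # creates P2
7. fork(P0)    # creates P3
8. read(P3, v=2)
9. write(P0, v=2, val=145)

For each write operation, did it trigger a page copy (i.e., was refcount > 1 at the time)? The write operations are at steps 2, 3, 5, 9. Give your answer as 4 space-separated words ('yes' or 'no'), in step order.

Op 1: fork(P0) -> P1. 3 ppages; refcounts: pp0:2 pp1:2 pp2:2
Op 2: write(P0, v1, 111). refcount(pp1)=2>1 -> COPY to pp3. 4 ppages; refcounts: pp0:2 pp1:1 pp2:2 pp3:1
Op 3: write(P0, v0, 155). refcount(pp0)=2>1 -> COPY to pp4. 5 ppages; refcounts: pp0:1 pp1:1 pp2:2 pp3:1 pp4:1
Op 4: read(P1, v2) -> 13. No state change.
Op 5: write(P1, v0, 108). refcount(pp0)=1 -> write in place. 5 ppages; refcounts: pp0:1 pp1:1 pp2:2 pp3:1 pp4:1
Op 6: fork(P1) -> P2. 5 ppages; refcounts: pp0:2 pp1:2 pp2:3 pp3:1 pp4:1
Op 7: fork(P0) -> P3. 5 ppages; refcounts: pp0:2 pp1:2 pp2:4 pp3:2 pp4:2
Op 8: read(P3, v2) -> 13. No state change.
Op 9: write(P0, v2, 145). refcount(pp2)=4>1 -> COPY to pp5. 6 ppages; refcounts: pp0:2 pp1:2 pp2:3 pp3:2 pp4:2 pp5:1

yes yes no yes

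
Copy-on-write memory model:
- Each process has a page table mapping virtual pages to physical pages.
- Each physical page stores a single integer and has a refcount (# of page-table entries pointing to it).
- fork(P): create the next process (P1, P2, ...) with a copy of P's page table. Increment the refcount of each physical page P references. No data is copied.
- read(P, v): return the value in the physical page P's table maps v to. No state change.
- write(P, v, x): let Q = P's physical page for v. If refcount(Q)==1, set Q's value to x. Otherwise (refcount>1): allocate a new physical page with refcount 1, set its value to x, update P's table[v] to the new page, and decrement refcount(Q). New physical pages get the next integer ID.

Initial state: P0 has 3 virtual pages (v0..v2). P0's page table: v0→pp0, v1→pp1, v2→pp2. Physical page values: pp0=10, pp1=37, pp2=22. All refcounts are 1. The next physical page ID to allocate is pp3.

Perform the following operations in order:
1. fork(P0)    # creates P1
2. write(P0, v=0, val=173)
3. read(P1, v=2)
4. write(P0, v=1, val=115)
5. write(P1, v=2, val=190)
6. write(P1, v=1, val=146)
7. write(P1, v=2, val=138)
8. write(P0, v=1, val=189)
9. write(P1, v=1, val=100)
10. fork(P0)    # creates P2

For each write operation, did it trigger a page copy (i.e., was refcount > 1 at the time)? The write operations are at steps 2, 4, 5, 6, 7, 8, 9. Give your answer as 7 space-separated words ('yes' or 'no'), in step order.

Op 1: fork(P0) -> P1. 3 ppages; refcounts: pp0:2 pp1:2 pp2:2
Op 2: write(P0, v0, 173). refcount(pp0)=2>1 -> COPY to pp3. 4 ppages; refcounts: pp0:1 pp1:2 pp2:2 pp3:1
Op 3: read(P1, v2) -> 22. No state change.
Op 4: write(P0, v1, 115). refcount(pp1)=2>1 -> COPY to pp4. 5 ppages; refcounts: pp0:1 pp1:1 pp2:2 pp3:1 pp4:1
Op 5: write(P1, v2, 190). refcount(pp2)=2>1 -> COPY to pp5. 6 ppages; refcounts: pp0:1 pp1:1 pp2:1 pp3:1 pp4:1 pp5:1
Op 6: write(P1, v1, 146). refcount(pp1)=1 -> write in place. 6 ppages; refcounts: pp0:1 pp1:1 pp2:1 pp3:1 pp4:1 pp5:1
Op 7: write(P1, v2, 138). refcount(pp5)=1 -> write in place. 6 ppages; refcounts: pp0:1 pp1:1 pp2:1 pp3:1 pp4:1 pp5:1
Op 8: write(P0, v1, 189). refcount(pp4)=1 -> write in place. 6 ppages; refcounts: pp0:1 pp1:1 pp2:1 pp3:1 pp4:1 pp5:1
Op 9: write(P1, v1, 100). refcount(pp1)=1 -> write in place. 6 ppages; refcounts: pp0:1 pp1:1 pp2:1 pp3:1 pp4:1 pp5:1
Op 10: fork(P0) -> P2. 6 ppages; refcounts: pp0:1 pp1:1 pp2:2 pp3:2 pp4:2 pp5:1

yes yes yes no no no no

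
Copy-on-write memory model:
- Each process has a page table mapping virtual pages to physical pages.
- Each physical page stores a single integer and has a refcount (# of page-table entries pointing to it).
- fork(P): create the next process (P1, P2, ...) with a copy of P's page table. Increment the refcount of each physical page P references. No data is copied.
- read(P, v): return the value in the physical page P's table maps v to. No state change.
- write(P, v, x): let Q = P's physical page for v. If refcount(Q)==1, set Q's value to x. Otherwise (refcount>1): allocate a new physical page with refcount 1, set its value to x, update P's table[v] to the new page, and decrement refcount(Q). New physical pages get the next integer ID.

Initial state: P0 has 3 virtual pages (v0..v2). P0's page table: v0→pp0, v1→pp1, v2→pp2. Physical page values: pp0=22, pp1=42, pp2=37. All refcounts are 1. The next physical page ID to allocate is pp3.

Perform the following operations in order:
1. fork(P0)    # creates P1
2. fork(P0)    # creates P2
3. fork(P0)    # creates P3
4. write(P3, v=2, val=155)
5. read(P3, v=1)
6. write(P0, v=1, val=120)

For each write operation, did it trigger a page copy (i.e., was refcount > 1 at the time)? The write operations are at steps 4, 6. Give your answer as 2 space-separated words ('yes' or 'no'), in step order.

Op 1: fork(P0) -> P1. 3 ppages; refcounts: pp0:2 pp1:2 pp2:2
Op 2: fork(P0) -> P2. 3 ppages; refcounts: pp0:3 pp1:3 pp2:3
Op 3: fork(P0) -> P3. 3 ppages; refcounts: pp0:4 pp1:4 pp2:4
Op 4: write(P3, v2, 155). refcount(pp2)=4>1 -> COPY to pp3. 4 ppages; refcounts: pp0:4 pp1:4 pp2:3 pp3:1
Op 5: read(P3, v1) -> 42. No state change.
Op 6: write(P0, v1, 120). refcount(pp1)=4>1 -> COPY to pp4. 5 ppages; refcounts: pp0:4 pp1:3 pp2:3 pp3:1 pp4:1

yes yes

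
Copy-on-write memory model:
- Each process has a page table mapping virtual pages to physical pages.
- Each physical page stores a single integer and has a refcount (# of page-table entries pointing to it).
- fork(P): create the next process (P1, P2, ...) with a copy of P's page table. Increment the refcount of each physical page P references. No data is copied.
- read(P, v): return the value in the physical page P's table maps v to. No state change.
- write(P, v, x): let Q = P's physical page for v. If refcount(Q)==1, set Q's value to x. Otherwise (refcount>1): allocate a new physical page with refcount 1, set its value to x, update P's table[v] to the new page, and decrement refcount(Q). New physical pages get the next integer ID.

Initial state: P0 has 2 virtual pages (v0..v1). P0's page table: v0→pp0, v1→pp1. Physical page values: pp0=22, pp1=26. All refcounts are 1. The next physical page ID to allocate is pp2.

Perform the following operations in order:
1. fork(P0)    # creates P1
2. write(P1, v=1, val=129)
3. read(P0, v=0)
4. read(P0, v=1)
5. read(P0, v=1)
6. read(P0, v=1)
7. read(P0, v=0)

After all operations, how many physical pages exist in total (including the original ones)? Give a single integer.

Answer: 3

Derivation:
Op 1: fork(P0) -> P1. 2 ppages; refcounts: pp0:2 pp1:2
Op 2: write(P1, v1, 129). refcount(pp1)=2>1 -> COPY to pp2. 3 ppages; refcounts: pp0:2 pp1:1 pp2:1
Op 3: read(P0, v0) -> 22. No state change.
Op 4: read(P0, v1) -> 26. No state change.
Op 5: read(P0, v1) -> 26. No state change.
Op 6: read(P0, v1) -> 26. No state change.
Op 7: read(P0, v0) -> 22. No state change.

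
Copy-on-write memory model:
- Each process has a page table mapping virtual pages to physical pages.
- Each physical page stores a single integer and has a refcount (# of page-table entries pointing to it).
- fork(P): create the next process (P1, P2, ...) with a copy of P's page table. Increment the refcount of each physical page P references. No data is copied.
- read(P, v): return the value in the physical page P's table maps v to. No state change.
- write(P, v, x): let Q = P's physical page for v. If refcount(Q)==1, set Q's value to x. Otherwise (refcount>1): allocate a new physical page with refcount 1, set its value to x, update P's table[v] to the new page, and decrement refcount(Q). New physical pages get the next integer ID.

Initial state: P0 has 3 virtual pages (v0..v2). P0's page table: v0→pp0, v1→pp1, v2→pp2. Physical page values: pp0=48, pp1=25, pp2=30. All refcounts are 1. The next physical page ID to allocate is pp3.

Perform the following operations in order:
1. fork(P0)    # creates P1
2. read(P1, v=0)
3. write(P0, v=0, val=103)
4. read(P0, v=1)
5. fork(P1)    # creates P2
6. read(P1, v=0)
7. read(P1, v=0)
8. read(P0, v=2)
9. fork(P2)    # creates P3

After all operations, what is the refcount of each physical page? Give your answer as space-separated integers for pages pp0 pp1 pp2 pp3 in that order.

Op 1: fork(P0) -> P1. 3 ppages; refcounts: pp0:2 pp1:2 pp2:2
Op 2: read(P1, v0) -> 48. No state change.
Op 3: write(P0, v0, 103). refcount(pp0)=2>1 -> COPY to pp3. 4 ppages; refcounts: pp0:1 pp1:2 pp2:2 pp3:1
Op 4: read(P0, v1) -> 25. No state change.
Op 5: fork(P1) -> P2. 4 ppages; refcounts: pp0:2 pp1:3 pp2:3 pp3:1
Op 6: read(P1, v0) -> 48. No state change.
Op 7: read(P1, v0) -> 48. No state change.
Op 8: read(P0, v2) -> 30. No state change.
Op 9: fork(P2) -> P3. 4 ppages; refcounts: pp0:3 pp1:4 pp2:4 pp3:1

Answer: 3 4 4 1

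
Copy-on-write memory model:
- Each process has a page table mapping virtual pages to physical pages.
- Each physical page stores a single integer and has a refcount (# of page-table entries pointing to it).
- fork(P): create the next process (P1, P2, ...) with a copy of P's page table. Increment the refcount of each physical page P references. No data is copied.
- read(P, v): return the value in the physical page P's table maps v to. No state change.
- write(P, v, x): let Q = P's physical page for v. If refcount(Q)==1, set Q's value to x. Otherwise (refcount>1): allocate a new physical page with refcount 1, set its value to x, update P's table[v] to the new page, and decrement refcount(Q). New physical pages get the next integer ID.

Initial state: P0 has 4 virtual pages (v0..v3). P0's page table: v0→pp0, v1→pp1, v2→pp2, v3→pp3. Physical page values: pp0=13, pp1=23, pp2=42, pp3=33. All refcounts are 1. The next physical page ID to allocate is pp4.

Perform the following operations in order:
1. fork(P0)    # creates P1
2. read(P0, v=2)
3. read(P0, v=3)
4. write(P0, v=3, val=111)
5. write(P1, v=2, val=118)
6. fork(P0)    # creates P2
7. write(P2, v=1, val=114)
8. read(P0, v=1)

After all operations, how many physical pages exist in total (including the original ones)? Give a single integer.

Op 1: fork(P0) -> P1. 4 ppages; refcounts: pp0:2 pp1:2 pp2:2 pp3:2
Op 2: read(P0, v2) -> 42. No state change.
Op 3: read(P0, v3) -> 33. No state change.
Op 4: write(P0, v3, 111). refcount(pp3)=2>1 -> COPY to pp4. 5 ppages; refcounts: pp0:2 pp1:2 pp2:2 pp3:1 pp4:1
Op 5: write(P1, v2, 118). refcount(pp2)=2>1 -> COPY to pp5. 6 ppages; refcounts: pp0:2 pp1:2 pp2:1 pp3:1 pp4:1 pp5:1
Op 6: fork(P0) -> P2. 6 ppages; refcounts: pp0:3 pp1:3 pp2:2 pp3:1 pp4:2 pp5:1
Op 7: write(P2, v1, 114). refcount(pp1)=3>1 -> COPY to pp6. 7 ppages; refcounts: pp0:3 pp1:2 pp2:2 pp3:1 pp4:2 pp5:1 pp6:1
Op 8: read(P0, v1) -> 23. No state change.

Answer: 7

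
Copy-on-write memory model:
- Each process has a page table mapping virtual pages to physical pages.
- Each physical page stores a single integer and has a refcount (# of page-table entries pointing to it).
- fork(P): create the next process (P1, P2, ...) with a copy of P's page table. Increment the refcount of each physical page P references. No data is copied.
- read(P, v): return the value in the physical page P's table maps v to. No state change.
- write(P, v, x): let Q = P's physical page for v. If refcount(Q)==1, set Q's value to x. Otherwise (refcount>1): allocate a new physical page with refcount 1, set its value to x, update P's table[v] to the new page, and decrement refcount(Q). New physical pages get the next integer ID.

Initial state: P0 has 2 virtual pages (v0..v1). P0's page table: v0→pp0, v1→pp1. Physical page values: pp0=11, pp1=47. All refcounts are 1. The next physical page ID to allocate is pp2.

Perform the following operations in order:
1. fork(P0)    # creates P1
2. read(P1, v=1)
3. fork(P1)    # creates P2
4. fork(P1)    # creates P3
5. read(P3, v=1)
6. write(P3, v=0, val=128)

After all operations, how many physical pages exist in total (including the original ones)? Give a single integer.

Op 1: fork(P0) -> P1. 2 ppages; refcounts: pp0:2 pp1:2
Op 2: read(P1, v1) -> 47. No state change.
Op 3: fork(P1) -> P2. 2 ppages; refcounts: pp0:3 pp1:3
Op 4: fork(P1) -> P3. 2 ppages; refcounts: pp0:4 pp1:4
Op 5: read(P3, v1) -> 47. No state change.
Op 6: write(P3, v0, 128). refcount(pp0)=4>1 -> COPY to pp2. 3 ppages; refcounts: pp0:3 pp1:4 pp2:1

Answer: 3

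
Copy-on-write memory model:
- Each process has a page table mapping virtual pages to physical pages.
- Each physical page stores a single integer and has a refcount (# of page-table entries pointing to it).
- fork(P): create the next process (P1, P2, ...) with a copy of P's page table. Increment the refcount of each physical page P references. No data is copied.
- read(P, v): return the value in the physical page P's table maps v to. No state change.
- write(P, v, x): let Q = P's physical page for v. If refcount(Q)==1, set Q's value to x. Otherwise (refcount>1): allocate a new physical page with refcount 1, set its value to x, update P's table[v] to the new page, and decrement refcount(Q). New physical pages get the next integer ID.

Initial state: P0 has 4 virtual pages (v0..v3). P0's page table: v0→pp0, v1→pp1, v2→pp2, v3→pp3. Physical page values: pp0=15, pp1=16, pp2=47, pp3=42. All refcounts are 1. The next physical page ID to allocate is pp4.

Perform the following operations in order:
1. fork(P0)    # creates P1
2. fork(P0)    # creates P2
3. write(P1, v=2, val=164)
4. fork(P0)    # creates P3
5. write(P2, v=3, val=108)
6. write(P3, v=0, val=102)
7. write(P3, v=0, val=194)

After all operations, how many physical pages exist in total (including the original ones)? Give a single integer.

Op 1: fork(P0) -> P1. 4 ppages; refcounts: pp0:2 pp1:2 pp2:2 pp3:2
Op 2: fork(P0) -> P2. 4 ppages; refcounts: pp0:3 pp1:3 pp2:3 pp3:3
Op 3: write(P1, v2, 164). refcount(pp2)=3>1 -> COPY to pp4. 5 ppages; refcounts: pp0:3 pp1:3 pp2:2 pp3:3 pp4:1
Op 4: fork(P0) -> P3. 5 ppages; refcounts: pp0:4 pp1:4 pp2:3 pp3:4 pp4:1
Op 5: write(P2, v3, 108). refcount(pp3)=4>1 -> COPY to pp5. 6 ppages; refcounts: pp0:4 pp1:4 pp2:3 pp3:3 pp4:1 pp5:1
Op 6: write(P3, v0, 102). refcount(pp0)=4>1 -> COPY to pp6. 7 ppages; refcounts: pp0:3 pp1:4 pp2:3 pp3:3 pp4:1 pp5:1 pp6:1
Op 7: write(P3, v0, 194). refcount(pp6)=1 -> write in place. 7 ppages; refcounts: pp0:3 pp1:4 pp2:3 pp3:3 pp4:1 pp5:1 pp6:1

Answer: 7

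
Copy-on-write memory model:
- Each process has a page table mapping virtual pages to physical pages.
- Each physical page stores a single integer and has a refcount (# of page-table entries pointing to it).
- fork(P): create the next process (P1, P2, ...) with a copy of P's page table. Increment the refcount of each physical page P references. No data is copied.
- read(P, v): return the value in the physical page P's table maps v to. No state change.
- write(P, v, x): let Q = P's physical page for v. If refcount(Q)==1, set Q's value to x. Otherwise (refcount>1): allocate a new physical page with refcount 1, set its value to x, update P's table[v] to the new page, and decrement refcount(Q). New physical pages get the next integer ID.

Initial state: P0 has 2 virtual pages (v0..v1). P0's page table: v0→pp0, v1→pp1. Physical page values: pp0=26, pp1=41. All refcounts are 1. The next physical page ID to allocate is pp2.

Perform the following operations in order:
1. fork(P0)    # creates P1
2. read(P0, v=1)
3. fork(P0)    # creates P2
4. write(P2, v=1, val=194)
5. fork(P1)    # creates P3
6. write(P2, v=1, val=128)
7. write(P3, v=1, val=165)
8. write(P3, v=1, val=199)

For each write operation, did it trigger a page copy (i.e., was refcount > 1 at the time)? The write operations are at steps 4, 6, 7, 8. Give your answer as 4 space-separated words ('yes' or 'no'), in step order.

Op 1: fork(P0) -> P1. 2 ppages; refcounts: pp0:2 pp1:2
Op 2: read(P0, v1) -> 41. No state change.
Op 3: fork(P0) -> P2. 2 ppages; refcounts: pp0:3 pp1:3
Op 4: write(P2, v1, 194). refcount(pp1)=3>1 -> COPY to pp2. 3 ppages; refcounts: pp0:3 pp1:2 pp2:1
Op 5: fork(P1) -> P3. 3 ppages; refcounts: pp0:4 pp1:3 pp2:1
Op 6: write(P2, v1, 128). refcount(pp2)=1 -> write in place. 3 ppages; refcounts: pp0:4 pp1:3 pp2:1
Op 7: write(P3, v1, 165). refcount(pp1)=3>1 -> COPY to pp3. 4 ppages; refcounts: pp0:4 pp1:2 pp2:1 pp3:1
Op 8: write(P3, v1, 199). refcount(pp3)=1 -> write in place. 4 ppages; refcounts: pp0:4 pp1:2 pp2:1 pp3:1

yes no yes no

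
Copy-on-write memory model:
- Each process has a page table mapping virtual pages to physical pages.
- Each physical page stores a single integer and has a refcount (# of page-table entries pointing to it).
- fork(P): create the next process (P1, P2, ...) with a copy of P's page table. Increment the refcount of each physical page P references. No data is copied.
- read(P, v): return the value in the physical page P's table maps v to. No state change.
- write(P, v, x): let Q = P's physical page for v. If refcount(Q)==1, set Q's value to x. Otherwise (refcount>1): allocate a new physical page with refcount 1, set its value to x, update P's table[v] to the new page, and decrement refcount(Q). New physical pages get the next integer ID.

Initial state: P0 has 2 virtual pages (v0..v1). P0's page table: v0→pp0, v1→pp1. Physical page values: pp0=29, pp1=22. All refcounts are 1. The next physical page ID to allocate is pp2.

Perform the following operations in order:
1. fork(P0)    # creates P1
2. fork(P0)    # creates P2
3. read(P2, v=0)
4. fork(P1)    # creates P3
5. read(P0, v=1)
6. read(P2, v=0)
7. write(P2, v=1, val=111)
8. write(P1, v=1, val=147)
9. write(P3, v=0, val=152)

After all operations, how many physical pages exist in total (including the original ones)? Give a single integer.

Op 1: fork(P0) -> P1. 2 ppages; refcounts: pp0:2 pp1:2
Op 2: fork(P0) -> P2. 2 ppages; refcounts: pp0:3 pp1:3
Op 3: read(P2, v0) -> 29. No state change.
Op 4: fork(P1) -> P3. 2 ppages; refcounts: pp0:4 pp1:4
Op 5: read(P0, v1) -> 22. No state change.
Op 6: read(P2, v0) -> 29. No state change.
Op 7: write(P2, v1, 111). refcount(pp1)=4>1 -> COPY to pp2. 3 ppages; refcounts: pp0:4 pp1:3 pp2:1
Op 8: write(P1, v1, 147). refcount(pp1)=3>1 -> COPY to pp3. 4 ppages; refcounts: pp0:4 pp1:2 pp2:1 pp3:1
Op 9: write(P3, v0, 152). refcount(pp0)=4>1 -> COPY to pp4. 5 ppages; refcounts: pp0:3 pp1:2 pp2:1 pp3:1 pp4:1

Answer: 5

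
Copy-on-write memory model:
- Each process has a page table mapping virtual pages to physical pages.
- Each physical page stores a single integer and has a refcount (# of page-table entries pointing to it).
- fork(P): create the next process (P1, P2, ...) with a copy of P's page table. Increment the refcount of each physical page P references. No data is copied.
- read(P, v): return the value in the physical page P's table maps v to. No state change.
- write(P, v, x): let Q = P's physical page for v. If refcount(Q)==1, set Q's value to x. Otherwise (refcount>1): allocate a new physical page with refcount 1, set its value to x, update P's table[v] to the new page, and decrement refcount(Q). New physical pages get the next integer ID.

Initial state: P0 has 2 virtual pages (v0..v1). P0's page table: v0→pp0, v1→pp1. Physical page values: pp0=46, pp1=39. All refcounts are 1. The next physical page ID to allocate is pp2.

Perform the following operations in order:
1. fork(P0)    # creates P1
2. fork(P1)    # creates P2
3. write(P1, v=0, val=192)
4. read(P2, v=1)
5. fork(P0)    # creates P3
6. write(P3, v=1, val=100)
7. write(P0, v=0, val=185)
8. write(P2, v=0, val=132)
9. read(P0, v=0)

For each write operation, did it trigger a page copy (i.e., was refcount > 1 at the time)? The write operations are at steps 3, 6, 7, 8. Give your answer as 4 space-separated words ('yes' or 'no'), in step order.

Op 1: fork(P0) -> P1. 2 ppages; refcounts: pp0:2 pp1:2
Op 2: fork(P1) -> P2. 2 ppages; refcounts: pp0:3 pp1:3
Op 3: write(P1, v0, 192). refcount(pp0)=3>1 -> COPY to pp2. 3 ppages; refcounts: pp0:2 pp1:3 pp2:1
Op 4: read(P2, v1) -> 39. No state change.
Op 5: fork(P0) -> P3. 3 ppages; refcounts: pp0:3 pp1:4 pp2:1
Op 6: write(P3, v1, 100). refcount(pp1)=4>1 -> COPY to pp3. 4 ppages; refcounts: pp0:3 pp1:3 pp2:1 pp3:1
Op 7: write(P0, v0, 185). refcount(pp0)=3>1 -> COPY to pp4. 5 ppages; refcounts: pp0:2 pp1:3 pp2:1 pp3:1 pp4:1
Op 8: write(P2, v0, 132). refcount(pp0)=2>1 -> COPY to pp5. 6 ppages; refcounts: pp0:1 pp1:3 pp2:1 pp3:1 pp4:1 pp5:1
Op 9: read(P0, v0) -> 185. No state change.

yes yes yes yes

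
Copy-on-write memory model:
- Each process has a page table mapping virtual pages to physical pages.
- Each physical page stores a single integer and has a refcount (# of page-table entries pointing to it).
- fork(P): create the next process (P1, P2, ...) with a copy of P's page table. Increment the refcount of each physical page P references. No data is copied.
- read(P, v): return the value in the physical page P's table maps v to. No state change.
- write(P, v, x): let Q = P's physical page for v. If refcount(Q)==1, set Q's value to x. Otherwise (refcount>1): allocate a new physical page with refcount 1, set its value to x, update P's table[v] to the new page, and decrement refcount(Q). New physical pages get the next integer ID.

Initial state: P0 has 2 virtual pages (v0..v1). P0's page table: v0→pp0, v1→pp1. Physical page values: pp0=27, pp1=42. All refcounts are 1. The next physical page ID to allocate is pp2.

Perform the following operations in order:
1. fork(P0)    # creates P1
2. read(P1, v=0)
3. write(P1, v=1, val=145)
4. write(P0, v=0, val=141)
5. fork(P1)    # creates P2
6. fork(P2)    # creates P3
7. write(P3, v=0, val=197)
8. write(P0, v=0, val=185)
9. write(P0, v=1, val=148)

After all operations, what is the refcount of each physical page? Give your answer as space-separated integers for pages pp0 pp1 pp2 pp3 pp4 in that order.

Answer: 2 1 3 1 1

Derivation:
Op 1: fork(P0) -> P1. 2 ppages; refcounts: pp0:2 pp1:2
Op 2: read(P1, v0) -> 27. No state change.
Op 3: write(P1, v1, 145). refcount(pp1)=2>1 -> COPY to pp2. 3 ppages; refcounts: pp0:2 pp1:1 pp2:1
Op 4: write(P0, v0, 141). refcount(pp0)=2>1 -> COPY to pp3. 4 ppages; refcounts: pp0:1 pp1:1 pp2:1 pp3:1
Op 5: fork(P1) -> P2. 4 ppages; refcounts: pp0:2 pp1:1 pp2:2 pp3:1
Op 6: fork(P2) -> P3. 4 ppages; refcounts: pp0:3 pp1:1 pp2:3 pp3:1
Op 7: write(P3, v0, 197). refcount(pp0)=3>1 -> COPY to pp4. 5 ppages; refcounts: pp0:2 pp1:1 pp2:3 pp3:1 pp4:1
Op 8: write(P0, v0, 185). refcount(pp3)=1 -> write in place. 5 ppages; refcounts: pp0:2 pp1:1 pp2:3 pp3:1 pp4:1
Op 9: write(P0, v1, 148). refcount(pp1)=1 -> write in place. 5 ppages; refcounts: pp0:2 pp1:1 pp2:3 pp3:1 pp4:1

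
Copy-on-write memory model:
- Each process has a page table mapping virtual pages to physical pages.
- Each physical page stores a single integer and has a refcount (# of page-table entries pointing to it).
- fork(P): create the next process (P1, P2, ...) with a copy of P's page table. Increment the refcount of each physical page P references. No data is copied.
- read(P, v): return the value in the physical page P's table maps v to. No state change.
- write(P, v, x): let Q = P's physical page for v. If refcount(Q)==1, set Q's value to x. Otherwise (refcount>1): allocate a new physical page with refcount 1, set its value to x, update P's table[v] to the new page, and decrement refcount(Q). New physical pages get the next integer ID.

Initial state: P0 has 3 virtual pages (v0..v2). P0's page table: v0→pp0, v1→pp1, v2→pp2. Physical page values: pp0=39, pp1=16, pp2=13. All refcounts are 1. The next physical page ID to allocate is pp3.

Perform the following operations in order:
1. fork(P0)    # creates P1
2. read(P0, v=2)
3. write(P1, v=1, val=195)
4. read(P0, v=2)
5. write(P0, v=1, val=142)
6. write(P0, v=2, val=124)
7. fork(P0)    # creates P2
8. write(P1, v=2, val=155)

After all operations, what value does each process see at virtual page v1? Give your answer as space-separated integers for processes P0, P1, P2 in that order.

Op 1: fork(P0) -> P1. 3 ppages; refcounts: pp0:2 pp1:2 pp2:2
Op 2: read(P0, v2) -> 13. No state change.
Op 3: write(P1, v1, 195). refcount(pp1)=2>1 -> COPY to pp3. 4 ppages; refcounts: pp0:2 pp1:1 pp2:2 pp3:1
Op 4: read(P0, v2) -> 13. No state change.
Op 5: write(P0, v1, 142). refcount(pp1)=1 -> write in place. 4 ppages; refcounts: pp0:2 pp1:1 pp2:2 pp3:1
Op 6: write(P0, v2, 124). refcount(pp2)=2>1 -> COPY to pp4. 5 ppages; refcounts: pp0:2 pp1:1 pp2:1 pp3:1 pp4:1
Op 7: fork(P0) -> P2. 5 ppages; refcounts: pp0:3 pp1:2 pp2:1 pp3:1 pp4:2
Op 8: write(P1, v2, 155). refcount(pp2)=1 -> write in place. 5 ppages; refcounts: pp0:3 pp1:2 pp2:1 pp3:1 pp4:2
P0: v1 -> pp1 = 142
P1: v1 -> pp3 = 195
P2: v1 -> pp1 = 142

Answer: 142 195 142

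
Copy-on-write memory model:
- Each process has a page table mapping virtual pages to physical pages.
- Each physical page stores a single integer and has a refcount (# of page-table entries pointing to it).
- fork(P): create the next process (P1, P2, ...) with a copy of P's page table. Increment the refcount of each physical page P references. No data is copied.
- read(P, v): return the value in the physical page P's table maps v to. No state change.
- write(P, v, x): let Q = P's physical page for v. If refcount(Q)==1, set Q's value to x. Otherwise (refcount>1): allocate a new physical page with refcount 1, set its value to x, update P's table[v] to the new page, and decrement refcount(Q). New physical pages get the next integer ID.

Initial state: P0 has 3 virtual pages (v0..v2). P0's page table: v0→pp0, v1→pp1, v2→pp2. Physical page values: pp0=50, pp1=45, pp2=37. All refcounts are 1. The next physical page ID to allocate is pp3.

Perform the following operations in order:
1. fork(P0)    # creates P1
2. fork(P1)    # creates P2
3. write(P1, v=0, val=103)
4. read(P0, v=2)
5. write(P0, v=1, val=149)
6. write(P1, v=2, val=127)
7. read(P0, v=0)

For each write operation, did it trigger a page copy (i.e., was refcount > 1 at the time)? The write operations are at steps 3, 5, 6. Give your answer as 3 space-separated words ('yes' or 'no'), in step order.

Op 1: fork(P0) -> P1. 3 ppages; refcounts: pp0:2 pp1:2 pp2:2
Op 2: fork(P1) -> P2. 3 ppages; refcounts: pp0:3 pp1:3 pp2:3
Op 3: write(P1, v0, 103). refcount(pp0)=3>1 -> COPY to pp3. 4 ppages; refcounts: pp0:2 pp1:3 pp2:3 pp3:1
Op 4: read(P0, v2) -> 37. No state change.
Op 5: write(P0, v1, 149). refcount(pp1)=3>1 -> COPY to pp4. 5 ppages; refcounts: pp0:2 pp1:2 pp2:3 pp3:1 pp4:1
Op 6: write(P1, v2, 127). refcount(pp2)=3>1 -> COPY to pp5. 6 ppages; refcounts: pp0:2 pp1:2 pp2:2 pp3:1 pp4:1 pp5:1
Op 7: read(P0, v0) -> 50. No state change.

yes yes yes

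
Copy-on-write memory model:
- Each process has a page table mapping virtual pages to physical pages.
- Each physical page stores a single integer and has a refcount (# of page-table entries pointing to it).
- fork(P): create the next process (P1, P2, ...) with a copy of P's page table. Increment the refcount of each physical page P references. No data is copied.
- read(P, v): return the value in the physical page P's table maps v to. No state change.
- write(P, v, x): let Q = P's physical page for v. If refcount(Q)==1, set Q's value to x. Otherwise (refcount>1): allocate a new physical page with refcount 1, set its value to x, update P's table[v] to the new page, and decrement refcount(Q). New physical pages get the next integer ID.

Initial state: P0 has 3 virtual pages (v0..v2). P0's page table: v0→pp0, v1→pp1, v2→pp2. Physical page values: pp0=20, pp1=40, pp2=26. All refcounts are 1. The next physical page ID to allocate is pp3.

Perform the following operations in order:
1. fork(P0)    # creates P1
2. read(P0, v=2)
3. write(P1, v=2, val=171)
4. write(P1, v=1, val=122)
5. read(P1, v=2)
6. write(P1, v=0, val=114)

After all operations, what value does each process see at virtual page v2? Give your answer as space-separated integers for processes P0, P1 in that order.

Answer: 26 171

Derivation:
Op 1: fork(P0) -> P1. 3 ppages; refcounts: pp0:2 pp1:2 pp2:2
Op 2: read(P0, v2) -> 26. No state change.
Op 3: write(P1, v2, 171). refcount(pp2)=2>1 -> COPY to pp3. 4 ppages; refcounts: pp0:2 pp1:2 pp2:1 pp3:1
Op 4: write(P1, v1, 122). refcount(pp1)=2>1 -> COPY to pp4. 5 ppages; refcounts: pp0:2 pp1:1 pp2:1 pp3:1 pp4:1
Op 5: read(P1, v2) -> 171. No state change.
Op 6: write(P1, v0, 114). refcount(pp0)=2>1 -> COPY to pp5. 6 ppages; refcounts: pp0:1 pp1:1 pp2:1 pp3:1 pp4:1 pp5:1
P0: v2 -> pp2 = 26
P1: v2 -> pp3 = 171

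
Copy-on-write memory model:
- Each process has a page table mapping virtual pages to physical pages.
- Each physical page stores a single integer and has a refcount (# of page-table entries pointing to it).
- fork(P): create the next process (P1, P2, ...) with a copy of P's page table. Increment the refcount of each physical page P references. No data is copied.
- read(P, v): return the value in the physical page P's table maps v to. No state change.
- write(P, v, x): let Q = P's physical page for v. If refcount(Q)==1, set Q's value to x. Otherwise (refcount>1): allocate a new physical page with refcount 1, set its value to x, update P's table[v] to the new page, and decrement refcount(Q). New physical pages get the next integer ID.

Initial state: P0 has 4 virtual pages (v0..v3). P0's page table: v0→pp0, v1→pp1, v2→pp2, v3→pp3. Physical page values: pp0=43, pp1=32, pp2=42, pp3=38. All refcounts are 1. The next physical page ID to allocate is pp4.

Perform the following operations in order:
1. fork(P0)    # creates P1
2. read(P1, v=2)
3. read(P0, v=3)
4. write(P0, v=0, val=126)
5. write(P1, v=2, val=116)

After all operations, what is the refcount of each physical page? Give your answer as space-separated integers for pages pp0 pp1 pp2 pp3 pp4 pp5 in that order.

Answer: 1 2 1 2 1 1

Derivation:
Op 1: fork(P0) -> P1. 4 ppages; refcounts: pp0:2 pp1:2 pp2:2 pp3:2
Op 2: read(P1, v2) -> 42. No state change.
Op 3: read(P0, v3) -> 38. No state change.
Op 4: write(P0, v0, 126). refcount(pp0)=2>1 -> COPY to pp4. 5 ppages; refcounts: pp0:1 pp1:2 pp2:2 pp3:2 pp4:1
Op 5: write(P1, v2, 116). refcount(pp2)=2>1 -> COPY to pp5. 6 ppages; refcounts: pp0:1 pp1:2 pp2:1 pp3:2 pp4:1 pp5:1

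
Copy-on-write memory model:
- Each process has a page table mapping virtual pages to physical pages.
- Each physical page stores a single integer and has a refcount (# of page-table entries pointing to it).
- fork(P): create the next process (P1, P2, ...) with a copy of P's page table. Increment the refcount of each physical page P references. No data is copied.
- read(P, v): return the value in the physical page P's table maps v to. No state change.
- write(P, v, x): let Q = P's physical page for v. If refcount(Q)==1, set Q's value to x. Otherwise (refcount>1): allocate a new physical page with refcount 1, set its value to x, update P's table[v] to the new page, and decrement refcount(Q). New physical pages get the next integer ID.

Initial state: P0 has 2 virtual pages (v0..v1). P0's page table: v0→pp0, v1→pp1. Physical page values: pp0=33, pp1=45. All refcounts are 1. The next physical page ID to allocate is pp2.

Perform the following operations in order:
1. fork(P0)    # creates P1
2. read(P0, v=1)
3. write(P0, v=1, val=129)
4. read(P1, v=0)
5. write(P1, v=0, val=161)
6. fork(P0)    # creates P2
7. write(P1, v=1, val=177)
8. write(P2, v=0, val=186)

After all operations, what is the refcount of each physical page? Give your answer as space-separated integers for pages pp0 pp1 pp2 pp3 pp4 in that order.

Answer: 1 1 2 1 1

Derivation:
Op 1: fork(P0) -> P1. 2 ppages; refcounts: pp0:2 pp1:2
Op 2: read(P0, v1) -> 45. No state change.
Op 3: write(P0, v1, 129). refcount(pp1)=2>1 -> COPY to pp2. 3 ppages; refcounts: pp0:2 pp1:1 pp2:1
Op 4: read(P1, v0) -> 33. No state change.
Op 5: write(P1, v0, 161). refcount(pp0)=2>1 -> COPY to pp3. 4 ppages; refcounts: pp0:1 pp1:1 pp2:1 pp3:1
Op 6: fork(P0) -> P2. 4 ppages; refcounts: pp0:2 pp1:1 pp2:2 pp3:1
Op 7: write(P1, v1, 177). refcount(pp1)=1 -> write in place. 4 ppages; refcounts: pp0:2 pp1:1 pp2:2 pp3:1
Op 8: write(P2, v0, 186). refcount(pp0)=2>1 -> COPY to pp4. 5 ppages; refcounts: pp0:1 pp1:1 pp2:2 pp3:1 pp4:1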